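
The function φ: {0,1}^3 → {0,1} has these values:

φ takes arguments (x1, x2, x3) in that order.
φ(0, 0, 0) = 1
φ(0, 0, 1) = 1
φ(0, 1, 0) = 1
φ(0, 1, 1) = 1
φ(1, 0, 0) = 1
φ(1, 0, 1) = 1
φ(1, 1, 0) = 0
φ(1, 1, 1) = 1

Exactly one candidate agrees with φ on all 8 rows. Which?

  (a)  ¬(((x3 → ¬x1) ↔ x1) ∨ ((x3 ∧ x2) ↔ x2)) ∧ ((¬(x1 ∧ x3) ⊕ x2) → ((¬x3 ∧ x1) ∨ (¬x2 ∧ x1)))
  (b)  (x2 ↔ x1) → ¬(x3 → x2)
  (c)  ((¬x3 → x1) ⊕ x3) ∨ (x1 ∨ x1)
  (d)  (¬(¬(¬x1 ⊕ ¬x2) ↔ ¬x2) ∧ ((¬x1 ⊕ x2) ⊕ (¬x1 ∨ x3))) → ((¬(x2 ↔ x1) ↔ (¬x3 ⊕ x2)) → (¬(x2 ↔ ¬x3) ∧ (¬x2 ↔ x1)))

(a) fails at (0,0,0): the formula yields 0, φ is 1.
(b) fails at (0,0,0): the formula yields 0, φ is 1.
(c) fails at (0,0,0): the formula yields 0, φ is 1.
(d) is the remaining candidate, and it agrees with φ on all 8 inputs.

d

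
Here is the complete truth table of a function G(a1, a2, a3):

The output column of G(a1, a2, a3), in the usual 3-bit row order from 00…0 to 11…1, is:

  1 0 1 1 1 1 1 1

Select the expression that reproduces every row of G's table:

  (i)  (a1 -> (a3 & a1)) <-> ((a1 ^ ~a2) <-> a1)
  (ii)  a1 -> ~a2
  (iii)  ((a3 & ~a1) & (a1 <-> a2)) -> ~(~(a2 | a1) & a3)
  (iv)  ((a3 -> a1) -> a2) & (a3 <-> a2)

(i): at (0,0,0) it gives 0, but G = 1 — eliminated.
(ii): at (0,0,1) it gives 1, but G = 0 — eliminated.
(iv): at (0,0,0) it gives 0, but G = 1 — eliminated.
That leaves (iii). Evaluating it on every row reproduces the table of G exactly.

iii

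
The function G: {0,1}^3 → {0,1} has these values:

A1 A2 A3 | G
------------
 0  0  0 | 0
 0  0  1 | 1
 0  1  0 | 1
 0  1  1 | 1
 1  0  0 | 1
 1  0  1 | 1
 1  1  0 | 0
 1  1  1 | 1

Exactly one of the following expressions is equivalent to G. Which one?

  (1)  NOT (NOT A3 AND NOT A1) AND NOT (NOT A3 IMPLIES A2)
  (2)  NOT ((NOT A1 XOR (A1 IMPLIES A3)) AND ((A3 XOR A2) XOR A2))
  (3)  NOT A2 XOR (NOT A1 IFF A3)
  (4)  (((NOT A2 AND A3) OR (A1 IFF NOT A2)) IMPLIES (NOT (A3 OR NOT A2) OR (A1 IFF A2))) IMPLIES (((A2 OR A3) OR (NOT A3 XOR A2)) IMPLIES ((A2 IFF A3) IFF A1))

4

(1) disagrees with G on (0,0,1) (formula → 0, table → 1); rule it out.
(2) disagrees with G on (0,0,0) (formula → 1, table → 0); rule it out.
(3) disagrees with G on (0,0,0) (formula → 1, table → 0); rule it out.
(4) is the remaining candidate, and it agrees with G on all 8 inputs.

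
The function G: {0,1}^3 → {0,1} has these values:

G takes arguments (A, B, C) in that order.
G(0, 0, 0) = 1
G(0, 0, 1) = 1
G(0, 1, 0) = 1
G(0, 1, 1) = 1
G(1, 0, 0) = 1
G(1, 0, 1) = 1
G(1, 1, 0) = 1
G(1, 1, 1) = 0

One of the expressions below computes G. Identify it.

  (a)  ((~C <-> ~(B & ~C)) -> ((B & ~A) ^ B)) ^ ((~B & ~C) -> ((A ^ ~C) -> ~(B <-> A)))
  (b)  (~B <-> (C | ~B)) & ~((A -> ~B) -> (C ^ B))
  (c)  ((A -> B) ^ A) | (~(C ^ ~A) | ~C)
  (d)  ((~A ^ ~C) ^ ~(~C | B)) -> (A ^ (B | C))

c

(a) disagrees with G on (0,0,0) (formula → 0, table → 1); rule it out.
(b) disagrees with G on (0,0,1) (formula → 0, table → 1); rule it out.
(d) disagrees with G on (1,0,1) (formula → 0, table → 1); rule it out.
Only (c) survives; checking it on all 8 rows confirms it matches G.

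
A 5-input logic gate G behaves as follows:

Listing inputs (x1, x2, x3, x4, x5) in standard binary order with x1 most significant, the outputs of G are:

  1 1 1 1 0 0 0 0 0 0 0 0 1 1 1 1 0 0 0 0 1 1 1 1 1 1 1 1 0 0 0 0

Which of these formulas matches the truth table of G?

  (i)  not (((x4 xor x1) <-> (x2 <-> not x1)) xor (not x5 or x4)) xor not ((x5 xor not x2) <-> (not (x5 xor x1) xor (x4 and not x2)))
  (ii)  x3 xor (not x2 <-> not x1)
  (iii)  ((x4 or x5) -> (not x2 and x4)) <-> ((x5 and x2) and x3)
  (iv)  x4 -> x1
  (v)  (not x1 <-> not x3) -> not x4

(i) fails at (0,0,0,0,1): the formula yields 0, G is 1.
(iii) fails at (0,0,0,0,0): the formula yields 0, G is 1.
(iv) fails at (0,0,0,1,0): the formula yields 0, G is 1.
(v) fails at (0,0,0,1,0): the formula yields 0, G is 1.
(ii) is the remaining candidate, and it agrees with G on all 32 inputs.

ii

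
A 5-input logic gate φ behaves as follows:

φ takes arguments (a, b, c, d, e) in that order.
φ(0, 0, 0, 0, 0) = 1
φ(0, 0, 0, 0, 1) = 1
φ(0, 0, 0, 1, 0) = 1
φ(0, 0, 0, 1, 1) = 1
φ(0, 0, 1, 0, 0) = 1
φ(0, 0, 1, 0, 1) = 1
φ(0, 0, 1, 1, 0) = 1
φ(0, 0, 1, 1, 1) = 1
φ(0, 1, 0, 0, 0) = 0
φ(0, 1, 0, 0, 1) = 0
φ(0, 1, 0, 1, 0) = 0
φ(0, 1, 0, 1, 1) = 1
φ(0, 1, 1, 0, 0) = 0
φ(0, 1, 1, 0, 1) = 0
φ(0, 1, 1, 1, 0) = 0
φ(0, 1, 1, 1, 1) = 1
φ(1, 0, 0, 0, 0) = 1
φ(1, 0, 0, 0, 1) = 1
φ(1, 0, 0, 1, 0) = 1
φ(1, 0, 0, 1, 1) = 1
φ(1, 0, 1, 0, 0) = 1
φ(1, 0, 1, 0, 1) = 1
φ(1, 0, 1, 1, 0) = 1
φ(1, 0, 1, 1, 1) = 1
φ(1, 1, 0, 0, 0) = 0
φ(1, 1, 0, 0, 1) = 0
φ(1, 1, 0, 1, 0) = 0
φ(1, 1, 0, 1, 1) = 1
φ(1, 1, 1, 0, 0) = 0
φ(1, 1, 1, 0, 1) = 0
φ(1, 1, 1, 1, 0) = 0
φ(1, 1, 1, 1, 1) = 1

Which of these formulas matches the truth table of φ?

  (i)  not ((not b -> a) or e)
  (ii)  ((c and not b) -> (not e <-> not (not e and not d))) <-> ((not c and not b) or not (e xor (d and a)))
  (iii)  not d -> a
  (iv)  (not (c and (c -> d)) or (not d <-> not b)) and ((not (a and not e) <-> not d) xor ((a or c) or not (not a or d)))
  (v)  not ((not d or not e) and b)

(i): at (0,0,0,0,1) it gives 0, but φ = 1 — eliminated.
(ii): at (0,0,1,0,0) it gives 0, but φ = 1 — eliminated.
(iii): at (0,0,0,0,0) it gives 0, but φ = 1 — eliminated.
(iv): at (0,0,0,1,0) it gives 0, but φ = 1 — eliminated.
That leaves (v). Evaluating it on every row reproduces the table of φ exactly.

v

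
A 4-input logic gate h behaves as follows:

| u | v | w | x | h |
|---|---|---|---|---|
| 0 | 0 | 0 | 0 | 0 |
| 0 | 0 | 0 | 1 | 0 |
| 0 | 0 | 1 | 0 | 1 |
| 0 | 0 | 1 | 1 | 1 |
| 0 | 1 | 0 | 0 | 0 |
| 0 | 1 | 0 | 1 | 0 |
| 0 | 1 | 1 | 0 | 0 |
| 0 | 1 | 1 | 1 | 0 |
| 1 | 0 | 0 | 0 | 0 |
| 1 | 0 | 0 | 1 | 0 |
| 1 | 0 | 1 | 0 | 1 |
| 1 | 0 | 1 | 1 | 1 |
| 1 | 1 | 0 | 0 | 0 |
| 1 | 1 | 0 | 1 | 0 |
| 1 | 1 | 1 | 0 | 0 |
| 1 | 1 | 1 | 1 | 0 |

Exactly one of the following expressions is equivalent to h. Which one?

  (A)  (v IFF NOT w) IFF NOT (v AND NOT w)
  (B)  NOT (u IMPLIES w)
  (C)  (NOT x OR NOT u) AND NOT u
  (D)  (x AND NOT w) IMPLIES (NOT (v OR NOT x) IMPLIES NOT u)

A

(B): at (0,0,1,0) it gives 0, but h = 1 — eliminated.
(C): at (0,0,0,0) it gives 1, but h = 0 — eliminated.
(D): at (0,0,0,0) it gives 1, but h = 0 — eliminated.
That leaves (A). Evaluating it on every row reproduces the table of h exactly.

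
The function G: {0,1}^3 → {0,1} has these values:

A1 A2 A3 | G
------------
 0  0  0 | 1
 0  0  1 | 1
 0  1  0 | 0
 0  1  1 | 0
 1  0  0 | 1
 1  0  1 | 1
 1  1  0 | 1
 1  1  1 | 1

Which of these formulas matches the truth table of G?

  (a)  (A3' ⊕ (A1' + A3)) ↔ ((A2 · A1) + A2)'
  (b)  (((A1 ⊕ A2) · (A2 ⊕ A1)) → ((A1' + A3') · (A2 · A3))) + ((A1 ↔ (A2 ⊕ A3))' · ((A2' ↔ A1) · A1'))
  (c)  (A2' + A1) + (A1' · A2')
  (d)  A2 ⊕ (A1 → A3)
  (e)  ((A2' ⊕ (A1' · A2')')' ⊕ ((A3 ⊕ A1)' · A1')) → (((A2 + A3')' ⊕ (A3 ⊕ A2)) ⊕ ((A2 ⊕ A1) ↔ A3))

c

(a) disagrees with G on (0,0,0) (formula → 0, table → 1); rule it out.
(b) disagrees with G on (0,1,0) (formula → 1, table → 0); rule it out.
(d) disagrees with G on (1,0,0) (formula → 0, table → 1); rule it out.
(e) disagrees with G on (0,1,0) (formula → 1, table → 0); rule it out.
That leaves (c). Evaluating it on every row reproduces the table of G exactly.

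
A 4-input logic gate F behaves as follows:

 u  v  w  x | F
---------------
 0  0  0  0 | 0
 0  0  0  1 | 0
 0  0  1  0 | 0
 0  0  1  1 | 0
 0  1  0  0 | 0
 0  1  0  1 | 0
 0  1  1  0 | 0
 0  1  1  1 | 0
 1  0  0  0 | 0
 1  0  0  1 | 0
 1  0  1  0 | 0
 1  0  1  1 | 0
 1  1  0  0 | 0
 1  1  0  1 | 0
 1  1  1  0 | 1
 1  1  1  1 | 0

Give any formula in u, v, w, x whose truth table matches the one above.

Only row (1,1,1,0) gives 1. That row's minterm u·v·w·¬x is F directly.

F(u, v, w, x) = ((u · v) · w) · x'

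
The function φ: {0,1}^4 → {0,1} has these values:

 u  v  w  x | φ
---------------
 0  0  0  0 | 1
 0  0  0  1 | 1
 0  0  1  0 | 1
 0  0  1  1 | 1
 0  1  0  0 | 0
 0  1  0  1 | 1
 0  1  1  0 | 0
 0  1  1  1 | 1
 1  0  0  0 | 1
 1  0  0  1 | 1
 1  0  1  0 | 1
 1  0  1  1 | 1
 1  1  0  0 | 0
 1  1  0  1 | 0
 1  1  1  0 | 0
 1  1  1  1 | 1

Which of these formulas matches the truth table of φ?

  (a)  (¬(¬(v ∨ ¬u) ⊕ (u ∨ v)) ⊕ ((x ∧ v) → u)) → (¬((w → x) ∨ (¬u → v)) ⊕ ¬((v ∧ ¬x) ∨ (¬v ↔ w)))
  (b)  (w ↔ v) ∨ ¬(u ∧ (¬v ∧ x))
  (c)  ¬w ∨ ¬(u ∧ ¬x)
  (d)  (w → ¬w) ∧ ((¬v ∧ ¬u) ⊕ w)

a

(b) fails at (0,1,0,0): the formula yields 1, φ is 0.
(c) fails at (0,1,0,0): the formula yields 1, φ is 0.
(d) fails at (0,0,1,0): the formula yields 0, φ is 1.
(a) is the remaining candidate, and it agrees with φ on all 16 inputs.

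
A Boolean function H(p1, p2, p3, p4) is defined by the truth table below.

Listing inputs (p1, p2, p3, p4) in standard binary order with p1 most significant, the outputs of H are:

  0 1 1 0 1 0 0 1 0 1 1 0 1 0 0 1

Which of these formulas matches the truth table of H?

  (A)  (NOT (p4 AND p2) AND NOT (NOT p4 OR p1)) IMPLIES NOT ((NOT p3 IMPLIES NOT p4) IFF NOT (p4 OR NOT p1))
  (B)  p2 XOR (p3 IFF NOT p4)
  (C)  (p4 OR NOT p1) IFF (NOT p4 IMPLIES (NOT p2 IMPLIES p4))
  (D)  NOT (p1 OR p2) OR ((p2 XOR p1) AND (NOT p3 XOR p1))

(A): at (0,0,0,0) it gives 1, but H = 0 — eliminated.
(C): at (0,0,1,0) it gives 0, but H = 1 — eliminated.
(D): at (0,0,0,0) it gives 1, but H = 0 — eliminated.
That leaves (B). Evaluating it on every row reproduces the table of H exactly.

B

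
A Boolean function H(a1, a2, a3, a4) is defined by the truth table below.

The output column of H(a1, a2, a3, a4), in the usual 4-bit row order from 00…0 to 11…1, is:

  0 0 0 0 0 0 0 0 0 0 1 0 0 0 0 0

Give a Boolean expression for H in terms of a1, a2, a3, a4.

H is 1 on exactly one input, (1,0,1,0), whose minterm is a1·¬a2·a3·¬a4. So H is just that conjunction.

H(a1, a2, a3, a4) = ((a1 ∧ ¬a2) ∧ a3) ∧ ¬a4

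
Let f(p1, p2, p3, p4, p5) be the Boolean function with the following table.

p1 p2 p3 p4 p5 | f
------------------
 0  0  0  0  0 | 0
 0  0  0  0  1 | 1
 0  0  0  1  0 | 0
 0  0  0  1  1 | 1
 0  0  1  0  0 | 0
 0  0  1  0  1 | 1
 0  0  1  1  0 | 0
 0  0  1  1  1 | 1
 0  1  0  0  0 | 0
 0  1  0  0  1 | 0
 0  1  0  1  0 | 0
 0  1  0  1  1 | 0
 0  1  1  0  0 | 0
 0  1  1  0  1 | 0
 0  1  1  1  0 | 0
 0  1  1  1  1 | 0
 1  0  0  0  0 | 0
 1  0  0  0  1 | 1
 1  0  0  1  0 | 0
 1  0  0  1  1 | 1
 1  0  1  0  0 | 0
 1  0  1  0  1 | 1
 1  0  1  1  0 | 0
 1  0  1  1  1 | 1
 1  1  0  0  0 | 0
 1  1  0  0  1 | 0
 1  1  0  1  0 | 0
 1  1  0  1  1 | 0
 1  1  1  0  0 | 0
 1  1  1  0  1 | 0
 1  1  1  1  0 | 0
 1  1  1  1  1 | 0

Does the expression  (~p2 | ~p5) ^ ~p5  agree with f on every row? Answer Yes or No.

Yes

Test each input against both f and the formula:
  p1=0, p2=0, p3=0, p4=0, p5=0: formula gives 0, f = 0 ✓
  p1=0, p2=0, p3=0, p4=0, p5=1: formula gives 1, f = 1 ✓
  p1=0, p2=0, p3=0, p4=1, p5=0: formula gives 0, f = 0 ✓
  p1=0, p2=0, p3=0, p4=1, p5=1: formula gives 1, f = 1 ✓
  … (the remaining 28 rows also agree.)
No disagreement on any input; they are logically equivalent.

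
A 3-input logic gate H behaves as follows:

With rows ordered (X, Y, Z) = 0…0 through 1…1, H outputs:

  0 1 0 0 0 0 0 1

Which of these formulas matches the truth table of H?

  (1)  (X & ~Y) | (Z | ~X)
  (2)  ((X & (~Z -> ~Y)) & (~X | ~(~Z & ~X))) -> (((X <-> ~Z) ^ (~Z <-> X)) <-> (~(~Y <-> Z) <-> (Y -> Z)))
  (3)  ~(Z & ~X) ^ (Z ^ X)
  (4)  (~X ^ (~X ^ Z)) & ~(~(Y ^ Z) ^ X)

4

(1) fails at (0,0,0): the formula yields 1, H is 0.
(2) fails at (0,0,0): the formula yields 1, H is 0.
(3) fails at (0,0,0): the formula yields 1, H is 0.
That leaves (4). Evaluating it on every row reproduces the table of H exactly.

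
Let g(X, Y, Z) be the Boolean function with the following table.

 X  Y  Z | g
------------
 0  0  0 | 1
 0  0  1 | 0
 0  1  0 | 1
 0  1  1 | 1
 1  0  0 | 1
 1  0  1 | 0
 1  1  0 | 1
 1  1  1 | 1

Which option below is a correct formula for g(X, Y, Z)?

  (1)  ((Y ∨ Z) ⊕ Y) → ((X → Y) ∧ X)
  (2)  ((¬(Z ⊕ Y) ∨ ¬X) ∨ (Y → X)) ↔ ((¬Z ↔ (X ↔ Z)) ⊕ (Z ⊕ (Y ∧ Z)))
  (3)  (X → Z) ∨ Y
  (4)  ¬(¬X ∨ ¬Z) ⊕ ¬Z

(2) disagrees with g on (1,0,0) (formula → 0, table → 1); rule it out.
(3) disagrees with g on (0,0,1) (formula → 1, table → 0); rule it out.
(4) disagrees with g on (0,1,1) (formula → 0, table → 1); rule it out.
(1) is the remaining candidate, and it agrees with g on all 8 inputs.

1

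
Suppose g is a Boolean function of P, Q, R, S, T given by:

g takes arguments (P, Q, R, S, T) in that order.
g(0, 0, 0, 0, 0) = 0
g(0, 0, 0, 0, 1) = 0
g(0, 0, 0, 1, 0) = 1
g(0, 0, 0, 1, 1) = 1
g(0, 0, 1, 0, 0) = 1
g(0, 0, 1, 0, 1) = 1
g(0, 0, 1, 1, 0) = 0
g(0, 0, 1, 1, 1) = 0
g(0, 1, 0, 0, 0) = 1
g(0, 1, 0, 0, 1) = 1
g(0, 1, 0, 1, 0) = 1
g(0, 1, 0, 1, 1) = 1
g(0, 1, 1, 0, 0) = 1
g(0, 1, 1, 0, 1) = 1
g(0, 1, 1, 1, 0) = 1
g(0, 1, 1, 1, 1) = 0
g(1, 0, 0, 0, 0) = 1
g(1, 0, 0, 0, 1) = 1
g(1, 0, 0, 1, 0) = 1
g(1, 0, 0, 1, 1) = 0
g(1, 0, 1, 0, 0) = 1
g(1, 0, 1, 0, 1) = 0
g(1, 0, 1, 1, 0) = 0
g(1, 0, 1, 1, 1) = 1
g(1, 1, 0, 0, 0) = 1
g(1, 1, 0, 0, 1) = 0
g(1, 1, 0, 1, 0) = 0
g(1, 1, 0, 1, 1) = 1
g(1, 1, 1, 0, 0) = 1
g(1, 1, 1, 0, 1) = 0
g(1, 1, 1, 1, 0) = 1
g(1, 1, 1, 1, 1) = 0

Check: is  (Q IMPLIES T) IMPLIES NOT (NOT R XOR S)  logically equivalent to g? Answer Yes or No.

No

Test each input against both g and the formula:
  P=0, Q=0, R=0, S=0, T=0: formula gives 0, g = 0 ✓
  P=0, Q=0, R=0, S=0, T=1: formula gives 0, g = 0 ✓
  P=0, Q=0, R=0, S=1, T=0: formula gives 1, g = 1 ✓
  P=0, Q=0, R=0, S=1, T=1: formula gives 1, g = 1 ✓
  …
  P=0, Q=1, R=0, S=0, T=1: formula gives 0, but g = 1 ✗
Since they disagree at (0,1,0,0,1), the expression is not a correct formula for g.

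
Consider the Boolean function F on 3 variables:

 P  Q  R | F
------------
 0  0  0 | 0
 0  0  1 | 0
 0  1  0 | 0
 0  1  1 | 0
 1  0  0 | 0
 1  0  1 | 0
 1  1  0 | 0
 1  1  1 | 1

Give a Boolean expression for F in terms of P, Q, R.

The output is 1 only when every input is 1 — the AND of all inputs.

F(P, Q, R) = (P & Q) & R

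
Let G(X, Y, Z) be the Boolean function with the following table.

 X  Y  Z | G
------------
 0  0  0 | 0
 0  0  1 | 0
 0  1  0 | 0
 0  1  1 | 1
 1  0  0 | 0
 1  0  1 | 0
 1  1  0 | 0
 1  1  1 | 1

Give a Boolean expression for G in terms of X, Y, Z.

G(X, Y, Z) = ((X' · Y) · Z) + ((X · Y) · Z)

The 1-rows are (0,1,1), (1,1,1). Each contributes one minterm — ¬X·Y·Z; X·Y·Z — and their disjunction is a sum-of-products form of G.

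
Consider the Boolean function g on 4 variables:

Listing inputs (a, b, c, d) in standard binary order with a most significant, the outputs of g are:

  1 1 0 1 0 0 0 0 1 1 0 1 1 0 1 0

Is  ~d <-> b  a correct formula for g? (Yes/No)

No

Evaluate ~d <-> b on each row and compare to g:
  a=0, b=0, c=0, d=0: formula gives 0, but g = 1 ✗
Row (0,0,0,0) is a counterexample, so the formula is not equivalent to g.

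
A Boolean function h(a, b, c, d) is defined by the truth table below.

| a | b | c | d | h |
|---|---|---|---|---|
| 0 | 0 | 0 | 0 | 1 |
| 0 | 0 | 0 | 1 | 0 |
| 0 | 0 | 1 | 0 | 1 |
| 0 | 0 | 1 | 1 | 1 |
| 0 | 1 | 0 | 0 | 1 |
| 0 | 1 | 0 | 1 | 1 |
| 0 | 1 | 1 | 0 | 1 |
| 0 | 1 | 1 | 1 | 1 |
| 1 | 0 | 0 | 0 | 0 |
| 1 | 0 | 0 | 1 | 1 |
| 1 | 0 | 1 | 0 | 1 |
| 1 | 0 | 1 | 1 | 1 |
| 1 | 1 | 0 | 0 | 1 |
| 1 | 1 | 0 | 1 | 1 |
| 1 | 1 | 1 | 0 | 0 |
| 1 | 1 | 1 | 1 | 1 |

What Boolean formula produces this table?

h(a, b, c, d) = NOT (((((NOT a AND NOT b) AND NOT c) AND d) OR (((a AND NOT b) AND NOT c) AND NOT d)) OR (((a AND b) AND c) AND NOT d))

There are just 3 zero rows: (0,0,0,1), (1,0,0,0), (1,1,1,0). Their minterms are ¬a·¬b·¬c·d, a·¬b·¬c·¬d, a·b·c·¬d; the OR of those covers precisely the 0-outputs, and negating it yields h.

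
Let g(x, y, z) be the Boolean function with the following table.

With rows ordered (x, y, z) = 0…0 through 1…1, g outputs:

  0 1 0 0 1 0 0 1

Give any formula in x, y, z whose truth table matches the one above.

Collect the rows where g=1 — (0,0,1), (1,0,0), (1,1,1) — and write one minterm per row: ¬x·¬y·z, x·¬y·¬z, x·y·z. Their union (logical OR) reproduces the table exactly.

g(x, y, z) = (((~x & ~y) & z) | ((x & ~y) & ~z)) | ((x & y) & z)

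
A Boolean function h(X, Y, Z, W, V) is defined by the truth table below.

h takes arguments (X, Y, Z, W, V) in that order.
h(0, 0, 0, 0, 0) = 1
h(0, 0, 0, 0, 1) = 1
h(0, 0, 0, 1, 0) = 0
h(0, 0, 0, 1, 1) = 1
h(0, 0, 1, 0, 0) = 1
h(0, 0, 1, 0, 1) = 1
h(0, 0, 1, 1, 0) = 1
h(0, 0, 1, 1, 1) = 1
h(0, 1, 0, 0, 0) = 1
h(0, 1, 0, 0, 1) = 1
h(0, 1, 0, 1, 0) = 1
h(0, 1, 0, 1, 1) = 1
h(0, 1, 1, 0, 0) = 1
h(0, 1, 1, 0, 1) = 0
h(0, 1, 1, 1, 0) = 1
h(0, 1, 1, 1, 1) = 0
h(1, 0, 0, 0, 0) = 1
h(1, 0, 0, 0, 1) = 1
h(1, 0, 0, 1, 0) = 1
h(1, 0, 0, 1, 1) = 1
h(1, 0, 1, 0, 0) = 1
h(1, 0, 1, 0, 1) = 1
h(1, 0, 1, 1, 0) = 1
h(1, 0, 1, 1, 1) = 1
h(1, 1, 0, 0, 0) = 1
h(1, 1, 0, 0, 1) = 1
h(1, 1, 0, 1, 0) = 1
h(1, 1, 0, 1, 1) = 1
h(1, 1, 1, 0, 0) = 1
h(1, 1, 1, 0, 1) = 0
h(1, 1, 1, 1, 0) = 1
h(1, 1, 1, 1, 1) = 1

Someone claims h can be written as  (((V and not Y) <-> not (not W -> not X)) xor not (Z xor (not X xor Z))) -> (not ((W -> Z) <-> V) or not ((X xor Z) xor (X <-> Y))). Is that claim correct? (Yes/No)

Yes

Evaluate (((V and not Y) <-> not (not W -> not X)) xor not (Z xor (not X xor Z))) -> (not ((W -> Z) <-> V) or not ((X xor Z) xor (X <-> Y))) on each row and compare to h:
  X=0, Y=0, Z=0, W=0, V=0: formula gives 1, h = 1 ✓
  X=0, Y=0, Z=0, W=0, V=1: formula gives 1, h = 1 ✓
  X=0, Y=0, Z=0, W=1, V=0: formula gives 0, h = 0 ✓
  X=0, Y=0, Z=0, W=1, V=1: formula gives 1, h = 1 ✓
  … (the remaining 28 rows also agree.)
No disagreement on any input; they are logically equivalent.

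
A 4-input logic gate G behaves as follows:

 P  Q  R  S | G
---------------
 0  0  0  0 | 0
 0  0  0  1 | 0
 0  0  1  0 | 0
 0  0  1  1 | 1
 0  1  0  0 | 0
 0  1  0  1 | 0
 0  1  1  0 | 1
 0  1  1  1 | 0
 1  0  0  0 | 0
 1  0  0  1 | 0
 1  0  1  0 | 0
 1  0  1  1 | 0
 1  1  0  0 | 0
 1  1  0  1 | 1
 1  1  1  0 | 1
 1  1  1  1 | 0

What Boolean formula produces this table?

The 1-rows are (0,0,1,1), (0,1,1,0), (1,1,0,1), (1,1,1,0). Each contributes one minterm — ¬P·¬Q·R·S; ¬P·Q·R·¬S; P·Q·¬R·S; P·Q·R·¬S — and their disjunction is a sum-of-products form of G.

G(P, Q, R, S) = (((((~P & ~Q) & R) & S) | (((~P & Q) & R) & ~S)) | (((P & Q) & ~R) & S)) | (((P & Q) & R) & ~S)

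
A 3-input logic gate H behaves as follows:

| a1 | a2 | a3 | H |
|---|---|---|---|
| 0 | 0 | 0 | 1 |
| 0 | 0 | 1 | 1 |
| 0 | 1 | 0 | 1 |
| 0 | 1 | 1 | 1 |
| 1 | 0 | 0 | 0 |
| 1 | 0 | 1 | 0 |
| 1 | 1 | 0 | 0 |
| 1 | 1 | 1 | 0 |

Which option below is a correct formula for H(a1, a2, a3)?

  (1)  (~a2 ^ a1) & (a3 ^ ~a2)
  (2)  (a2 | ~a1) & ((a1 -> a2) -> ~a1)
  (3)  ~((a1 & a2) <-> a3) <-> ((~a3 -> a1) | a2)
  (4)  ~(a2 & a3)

(1) disagrees with H on (0,0,1) (formula → 0, table → 1); rule it out.
(3) disagrees with H on (0,1,0) (formula → 0, table → 1); rule it out.
(4) disagrees with H on (0,1,1) (formula → 0, table → 1); rule it out.
That leaves (2). Evaluating it on every row reproduces the table of H exactly.

2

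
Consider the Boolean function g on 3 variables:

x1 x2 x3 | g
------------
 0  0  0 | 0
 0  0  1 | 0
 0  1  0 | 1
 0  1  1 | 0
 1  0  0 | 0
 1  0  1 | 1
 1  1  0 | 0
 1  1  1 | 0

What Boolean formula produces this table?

Collect the rows where g=1 — (0,1,0), (1,0,1) — and write one minterm per row: ¬x1·x2·¬x3, x1·¬x2·x3. Their union (logical OR) reproduces the table exactly.

g(x1, x2, x3) = ((NOT x1 AND x2) AND NOT x3) OR ((x1 AND NOT x2) AND x3)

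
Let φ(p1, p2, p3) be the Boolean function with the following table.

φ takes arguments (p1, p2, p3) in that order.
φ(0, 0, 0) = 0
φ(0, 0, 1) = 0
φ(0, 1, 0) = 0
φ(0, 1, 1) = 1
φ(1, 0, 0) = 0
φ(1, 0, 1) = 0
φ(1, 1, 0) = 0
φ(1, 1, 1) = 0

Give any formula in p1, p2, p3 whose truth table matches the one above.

φ(p1, p2, p3) = (not p1 and p2) and p3

φ is 1 on exactly one input, (0,1,1), whose minterm is ¬p1·p2·p3. So φ is just that conjunction.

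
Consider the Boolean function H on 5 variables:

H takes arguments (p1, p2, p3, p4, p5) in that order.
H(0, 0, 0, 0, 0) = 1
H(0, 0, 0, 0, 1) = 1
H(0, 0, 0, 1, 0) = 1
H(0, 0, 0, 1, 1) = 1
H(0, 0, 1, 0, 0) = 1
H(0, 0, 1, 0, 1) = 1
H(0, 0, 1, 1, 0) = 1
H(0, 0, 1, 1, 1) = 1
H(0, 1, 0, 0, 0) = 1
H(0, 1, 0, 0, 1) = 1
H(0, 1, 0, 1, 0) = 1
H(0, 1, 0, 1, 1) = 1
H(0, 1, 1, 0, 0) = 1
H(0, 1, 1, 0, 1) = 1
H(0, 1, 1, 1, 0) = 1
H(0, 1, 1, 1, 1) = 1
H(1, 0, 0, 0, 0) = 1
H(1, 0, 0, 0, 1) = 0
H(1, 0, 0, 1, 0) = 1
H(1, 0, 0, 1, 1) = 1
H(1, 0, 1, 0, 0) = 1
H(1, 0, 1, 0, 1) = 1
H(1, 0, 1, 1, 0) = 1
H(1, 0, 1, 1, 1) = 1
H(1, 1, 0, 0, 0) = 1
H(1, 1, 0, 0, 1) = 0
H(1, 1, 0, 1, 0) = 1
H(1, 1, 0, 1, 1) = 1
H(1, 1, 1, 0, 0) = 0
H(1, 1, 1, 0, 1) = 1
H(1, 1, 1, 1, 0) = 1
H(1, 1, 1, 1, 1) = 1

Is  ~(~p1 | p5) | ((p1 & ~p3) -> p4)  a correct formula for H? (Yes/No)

Check the formula against H row by row:
  p1=0, p2=0, p3=0, p4=0, p5=0: formula gives 1, H = 1 ✓
  p1=0, p2=0, p3=0, p4=0, p5=1: formula gives 1, H = 1 ✓
  p1=0, p2=0, p3=0, p4=1, p5=0: formula gives 1, H = 1 ✓
  p1=0, p2=0, p3=0, p4=1, p5=1: formula gives 1, H = 1 ✓
  …
  p1=1, p2=1, p3=1, p4=0, p5=0: formula gives 1, but H = 0 ✗
Row (1,1,1,0,0) is a counterexample, so the formula is not equivalent to H.

No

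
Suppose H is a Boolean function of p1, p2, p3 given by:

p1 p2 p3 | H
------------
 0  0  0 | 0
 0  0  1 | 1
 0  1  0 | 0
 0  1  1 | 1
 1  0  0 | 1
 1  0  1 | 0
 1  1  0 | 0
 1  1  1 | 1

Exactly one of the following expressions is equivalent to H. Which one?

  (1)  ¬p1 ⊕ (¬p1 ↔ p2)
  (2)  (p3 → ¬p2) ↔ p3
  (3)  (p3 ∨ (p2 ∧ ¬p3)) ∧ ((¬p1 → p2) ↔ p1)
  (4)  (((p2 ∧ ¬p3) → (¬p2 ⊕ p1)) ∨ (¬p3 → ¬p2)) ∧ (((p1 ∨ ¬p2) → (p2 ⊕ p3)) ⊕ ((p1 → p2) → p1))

(1): at (0,0,0) it gives 1, but H = 0 — eliminated.
(2): at (0,1,1) it gives 0, but H = 1 — eliminated.
(3): at (0,1,1) it gives 0, but H = 1 — eliminated.
(4) is the remaining candidate, and it agrees with H on all 8 inputs.

4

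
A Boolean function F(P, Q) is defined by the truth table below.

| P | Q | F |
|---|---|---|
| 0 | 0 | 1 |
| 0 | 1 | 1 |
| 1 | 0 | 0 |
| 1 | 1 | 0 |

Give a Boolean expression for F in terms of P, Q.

Collect the rows where F=1 — (0,0), (0,1) — and write one minterm per row: ¬P·¬Q, ¬P·Q. Their union (logical OR) reproduces the table exactly.

F(P, Q) = (not P and not Q) or (not P and Q)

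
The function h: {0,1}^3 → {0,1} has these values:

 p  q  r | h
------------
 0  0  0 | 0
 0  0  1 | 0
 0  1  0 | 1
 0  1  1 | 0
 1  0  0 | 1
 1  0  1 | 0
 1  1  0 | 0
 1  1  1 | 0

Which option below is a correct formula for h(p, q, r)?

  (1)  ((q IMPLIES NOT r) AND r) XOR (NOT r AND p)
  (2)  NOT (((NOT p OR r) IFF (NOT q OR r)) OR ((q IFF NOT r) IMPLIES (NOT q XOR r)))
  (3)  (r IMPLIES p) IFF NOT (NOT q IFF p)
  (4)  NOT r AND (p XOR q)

4

(1) disagrees with h on (0,0,1) (formula → 1, table → 0); rule it out.
(2) disagrees with h on (1,0,0) (formula → 0, table → 1); rule it out.
(3) disagrees with h on (0,0,0) (formula → 1, table → 0); rule it out.
That leaves (4). Evaluating it on every row reproduces the table of h exactly.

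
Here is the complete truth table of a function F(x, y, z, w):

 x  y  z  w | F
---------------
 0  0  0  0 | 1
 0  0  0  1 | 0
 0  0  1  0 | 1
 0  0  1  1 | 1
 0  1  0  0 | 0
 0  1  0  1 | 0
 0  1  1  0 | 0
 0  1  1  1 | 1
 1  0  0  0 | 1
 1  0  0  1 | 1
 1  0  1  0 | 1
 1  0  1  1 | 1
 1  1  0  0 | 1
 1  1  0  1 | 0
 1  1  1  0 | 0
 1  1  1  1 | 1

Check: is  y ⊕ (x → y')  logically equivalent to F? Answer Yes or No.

No

Check the formula against F row by row:
  x=0, y=0, z=0, w=0: formula gives 1, F = 1 ✓
  x=0, y=0, z=0, w=1: formula gives 1, but F = 0 ✗
A single disagreement suffices: at (0,0,0,1) they differ, so the formula does not compute F.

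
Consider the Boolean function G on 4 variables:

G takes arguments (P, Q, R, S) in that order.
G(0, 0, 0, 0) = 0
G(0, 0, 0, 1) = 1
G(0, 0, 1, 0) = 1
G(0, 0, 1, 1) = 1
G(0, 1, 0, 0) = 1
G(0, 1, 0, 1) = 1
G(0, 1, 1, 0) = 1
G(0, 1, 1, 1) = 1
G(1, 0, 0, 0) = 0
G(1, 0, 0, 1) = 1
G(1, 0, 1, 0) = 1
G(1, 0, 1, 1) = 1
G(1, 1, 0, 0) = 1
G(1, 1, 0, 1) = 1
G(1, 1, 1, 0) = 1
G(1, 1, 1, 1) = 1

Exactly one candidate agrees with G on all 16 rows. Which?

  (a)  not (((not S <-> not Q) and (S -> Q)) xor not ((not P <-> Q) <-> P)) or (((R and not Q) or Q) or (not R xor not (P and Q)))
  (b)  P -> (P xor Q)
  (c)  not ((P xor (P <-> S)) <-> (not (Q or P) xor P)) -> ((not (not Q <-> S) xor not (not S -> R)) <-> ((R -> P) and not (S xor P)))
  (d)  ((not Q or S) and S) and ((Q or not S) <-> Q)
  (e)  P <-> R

a

(b): at (0,0,0,0) it gives 1, but G = 0 — eliminated.
(c): at (0,0,0,0) it gives 1, but G = 0 — eliminated.
(d): at (0,0,1,0) it gives 0, but G = 1 — eliminated.
(e): at (0,0,0,0) it gives 1, but G = 0 — eliminated.
Only (a) survives; checking it on all 16 rows confirms it matches G.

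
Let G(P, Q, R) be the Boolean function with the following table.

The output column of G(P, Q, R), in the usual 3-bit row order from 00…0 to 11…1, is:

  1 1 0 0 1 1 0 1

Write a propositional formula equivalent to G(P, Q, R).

There are just 3 zero rows: (0,1,0), (0,1,1), (1,1,0). Their minterms are ¬P·Q·¬R, ¬P·Q·R, P·Q·¬R; the OR of those covers precisely the 0-outputs, and negating it yields G.

G(P, Q, R) = ~((((~P & Q) & ~R) | ((~P & Q) & R)) | ((P & Q) & ~R))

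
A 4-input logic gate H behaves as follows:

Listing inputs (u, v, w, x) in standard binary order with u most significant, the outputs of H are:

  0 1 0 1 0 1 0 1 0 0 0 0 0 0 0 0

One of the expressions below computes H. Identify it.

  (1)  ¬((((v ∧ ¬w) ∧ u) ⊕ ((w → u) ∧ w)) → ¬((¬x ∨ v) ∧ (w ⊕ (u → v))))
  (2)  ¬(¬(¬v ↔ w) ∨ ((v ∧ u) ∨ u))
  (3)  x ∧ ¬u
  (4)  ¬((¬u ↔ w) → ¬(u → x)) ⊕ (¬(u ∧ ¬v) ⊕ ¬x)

(1): at (0,0,0,1) it gives 0, but H = 1 — eliminated.
(2): at (0,0,0,1) it gives 0, but H = 1 — eliminated.
(4): at (0,0,1,0) it gives 1, but H = 0 — eliminated.
(3) is the remaining candidate, and it agrees with H on all 16 inputs.

3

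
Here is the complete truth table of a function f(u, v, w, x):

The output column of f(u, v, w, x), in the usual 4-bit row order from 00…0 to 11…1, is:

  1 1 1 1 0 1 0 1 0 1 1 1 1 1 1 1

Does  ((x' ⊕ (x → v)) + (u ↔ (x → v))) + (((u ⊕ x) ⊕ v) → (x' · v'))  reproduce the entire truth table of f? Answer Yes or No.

No

Check the formula against f row by row:
  u=0, v=0, w=0, x=0: formula gives 1, f = 1 ✓
  u=0, v=0, w=0, x=1: formula gives 1, f = 1 ✓
  u=0, v=0, w=1, x=0: formula gives 1, f = 1 ✓
  u=0, v=0, w=1, x=1: formula gives 1, f = 1 ✓
  …
  u=1, v=0, w=0, x=0: formula gives 1, but f = 0 ✗
Row (1,0,0,0) is a counterexample, so the formula is not equivalent to f.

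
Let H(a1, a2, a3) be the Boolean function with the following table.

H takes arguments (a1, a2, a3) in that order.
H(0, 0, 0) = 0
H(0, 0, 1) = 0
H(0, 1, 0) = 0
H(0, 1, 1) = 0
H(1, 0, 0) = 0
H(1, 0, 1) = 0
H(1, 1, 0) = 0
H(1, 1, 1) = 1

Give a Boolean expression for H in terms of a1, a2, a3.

The output is 1 only when every input is 1 — the AND of all inputs.

H(a1, a2, a3) = (a1 · a2) · a3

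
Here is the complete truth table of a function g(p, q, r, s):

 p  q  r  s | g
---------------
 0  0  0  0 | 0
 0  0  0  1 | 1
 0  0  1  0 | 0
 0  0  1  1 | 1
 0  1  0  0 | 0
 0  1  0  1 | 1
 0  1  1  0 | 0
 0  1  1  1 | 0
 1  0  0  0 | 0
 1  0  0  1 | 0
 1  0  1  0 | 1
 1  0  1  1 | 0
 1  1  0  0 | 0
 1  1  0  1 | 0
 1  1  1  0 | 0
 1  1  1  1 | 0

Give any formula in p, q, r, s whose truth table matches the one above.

The 1-rows are (0,0,0,1), (0,0,1,1), (0,1,0,1), (1,0,1,0). Each contributes one minterm — ¬p·¬q·¬r·s; ¬p·¬q·r·s; ¬p·q·¬r·s; p·¬q·r·¬s — and their disjunction is a sum-of-products form of g.

g(p, q, r, s) = (((((¬p ∧ ¬q) ∧ ¬r) ∧ s) ∨ (((¬p ∧ ¬q) ∧ r) ∧ s)) ∨ (((¬p ∧ q) ∧ ¬r) ∧ s)) ∨ (((p ∧ ¬q) ∧ r) ∧ ¬s)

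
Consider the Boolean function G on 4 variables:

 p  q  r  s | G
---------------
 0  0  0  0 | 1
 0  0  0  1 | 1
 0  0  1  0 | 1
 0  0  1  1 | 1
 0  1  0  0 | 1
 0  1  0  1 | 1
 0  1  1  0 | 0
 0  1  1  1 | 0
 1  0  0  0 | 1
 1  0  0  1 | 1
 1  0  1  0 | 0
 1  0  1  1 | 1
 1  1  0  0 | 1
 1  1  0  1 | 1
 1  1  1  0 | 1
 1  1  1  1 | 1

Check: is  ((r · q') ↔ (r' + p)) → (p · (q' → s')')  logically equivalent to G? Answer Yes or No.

Evaluate ((r · q') ↔ (r' + p)) → (p · (q' → s')') on each row and compare to G:
  p=0, q=0, r=0, s=0: formula gives 1, G = 1 ✓
  p=0, q=0, r=0, s=1: formula gives 1, G = 1 ✓
  p=0, q=0, r=1, s=0: formula gives 1, G = 1 ✓
  p=0, q=0, r=1, s=1: formula gives 1, G = 1 ✓
  … (the remaining 12 rows also agree.)
All 16 rows match — the expression computes G exactly.

Yes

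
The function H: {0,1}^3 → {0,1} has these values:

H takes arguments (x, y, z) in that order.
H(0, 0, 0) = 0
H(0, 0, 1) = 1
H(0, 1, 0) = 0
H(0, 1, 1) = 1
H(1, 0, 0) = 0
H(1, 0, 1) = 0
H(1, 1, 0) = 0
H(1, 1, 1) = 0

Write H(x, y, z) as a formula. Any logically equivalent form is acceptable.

H=1 on 2 inputs: (0,0,1), (0,1,1). Reading each as a conjunction of literals (¬x·¬y·z, ¬x·y·z) and taking the OR gives the canonical DNF.

H(x, y, z) = ((not x and not y) and z) or ((not x and y) and z)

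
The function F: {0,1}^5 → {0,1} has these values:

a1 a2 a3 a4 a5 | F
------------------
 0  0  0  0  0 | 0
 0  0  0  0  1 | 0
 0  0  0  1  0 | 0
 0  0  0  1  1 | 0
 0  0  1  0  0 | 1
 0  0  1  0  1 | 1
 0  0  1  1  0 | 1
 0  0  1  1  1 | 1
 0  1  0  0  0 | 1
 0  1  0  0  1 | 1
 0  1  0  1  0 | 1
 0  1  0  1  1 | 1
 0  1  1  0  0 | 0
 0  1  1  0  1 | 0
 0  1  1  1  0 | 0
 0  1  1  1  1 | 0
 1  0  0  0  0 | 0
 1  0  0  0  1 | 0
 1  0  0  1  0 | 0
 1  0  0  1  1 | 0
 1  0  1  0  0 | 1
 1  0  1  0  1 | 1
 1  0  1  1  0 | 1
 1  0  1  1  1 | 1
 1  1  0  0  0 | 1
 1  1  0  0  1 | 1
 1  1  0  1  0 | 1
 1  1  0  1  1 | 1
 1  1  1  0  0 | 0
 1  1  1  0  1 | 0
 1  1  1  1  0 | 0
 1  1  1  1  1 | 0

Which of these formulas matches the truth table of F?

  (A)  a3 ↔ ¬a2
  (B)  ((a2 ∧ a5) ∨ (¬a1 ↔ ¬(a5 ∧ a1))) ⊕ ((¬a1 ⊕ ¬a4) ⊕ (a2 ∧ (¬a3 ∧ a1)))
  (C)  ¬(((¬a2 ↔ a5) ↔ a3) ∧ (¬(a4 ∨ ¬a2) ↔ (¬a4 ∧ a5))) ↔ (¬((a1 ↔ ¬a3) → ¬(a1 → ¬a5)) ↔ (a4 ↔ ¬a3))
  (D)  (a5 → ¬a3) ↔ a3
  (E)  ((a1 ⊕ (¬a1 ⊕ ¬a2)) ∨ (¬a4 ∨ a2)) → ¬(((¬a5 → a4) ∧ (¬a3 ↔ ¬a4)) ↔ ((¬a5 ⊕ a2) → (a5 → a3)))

(B) fails at (0,0,0,0,0): the formula yields 1, F is 0.
(C) fails at (0,0,0,0,1): the formula yields 1, F is 0.
(D) fails at (0,0,1,0,1): the formula yields 0, F is 1.
(E) fails at (0,0,0,0,0): the formula yields 1, F is 0.
(A) is the remaining candidate, and it agrees with F on all 32 inputs.

A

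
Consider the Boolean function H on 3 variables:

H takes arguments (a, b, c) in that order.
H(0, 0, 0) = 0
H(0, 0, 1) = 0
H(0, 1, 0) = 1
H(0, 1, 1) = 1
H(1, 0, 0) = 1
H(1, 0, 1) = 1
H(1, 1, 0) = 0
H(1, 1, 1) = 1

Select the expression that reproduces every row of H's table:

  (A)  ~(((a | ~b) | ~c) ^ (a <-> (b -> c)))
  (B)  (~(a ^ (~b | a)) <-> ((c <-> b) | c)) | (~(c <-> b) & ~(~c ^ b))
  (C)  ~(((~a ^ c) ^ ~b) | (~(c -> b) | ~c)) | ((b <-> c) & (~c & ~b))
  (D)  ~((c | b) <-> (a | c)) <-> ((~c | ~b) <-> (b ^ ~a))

(B): at (0,0,1) it gives 1, but H = 0 — eliminated.
(C): at (0,0,0) it gives 1, but H = 0 — eliminated.
(D): at (0,1,0) it gives 0, but H = 1 — eliminated.
(A) is the remaining candidate, and it agrees with H on all 8 inputs.

A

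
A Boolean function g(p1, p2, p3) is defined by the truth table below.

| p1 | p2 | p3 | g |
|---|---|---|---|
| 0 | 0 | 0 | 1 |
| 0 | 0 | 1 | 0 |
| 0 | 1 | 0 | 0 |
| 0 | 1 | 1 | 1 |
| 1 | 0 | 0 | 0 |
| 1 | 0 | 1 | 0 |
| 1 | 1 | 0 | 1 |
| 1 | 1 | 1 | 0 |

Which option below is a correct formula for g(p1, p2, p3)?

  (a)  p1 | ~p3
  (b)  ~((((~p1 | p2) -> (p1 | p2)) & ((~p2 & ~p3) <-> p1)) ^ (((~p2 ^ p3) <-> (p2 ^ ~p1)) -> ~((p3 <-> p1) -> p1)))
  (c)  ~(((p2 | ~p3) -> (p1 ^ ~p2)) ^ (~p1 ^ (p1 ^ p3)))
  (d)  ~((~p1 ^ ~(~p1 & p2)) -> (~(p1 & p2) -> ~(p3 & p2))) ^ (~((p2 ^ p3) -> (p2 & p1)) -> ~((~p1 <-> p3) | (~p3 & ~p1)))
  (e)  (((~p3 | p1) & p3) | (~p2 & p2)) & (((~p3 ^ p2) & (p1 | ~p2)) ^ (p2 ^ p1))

(a) fails at (0,1,0): the formula yields 1, g is 0.
(b) fails at (0,0,0): the formula yields 0, g is 1.
(d) fails at (0,1,1): the formula yields 0, g is 1.
(e) fails at (0,0,0): the formula yields 0, g is 1.
Only (c) survives; checking it on all 8 rows confirms it matches g.

c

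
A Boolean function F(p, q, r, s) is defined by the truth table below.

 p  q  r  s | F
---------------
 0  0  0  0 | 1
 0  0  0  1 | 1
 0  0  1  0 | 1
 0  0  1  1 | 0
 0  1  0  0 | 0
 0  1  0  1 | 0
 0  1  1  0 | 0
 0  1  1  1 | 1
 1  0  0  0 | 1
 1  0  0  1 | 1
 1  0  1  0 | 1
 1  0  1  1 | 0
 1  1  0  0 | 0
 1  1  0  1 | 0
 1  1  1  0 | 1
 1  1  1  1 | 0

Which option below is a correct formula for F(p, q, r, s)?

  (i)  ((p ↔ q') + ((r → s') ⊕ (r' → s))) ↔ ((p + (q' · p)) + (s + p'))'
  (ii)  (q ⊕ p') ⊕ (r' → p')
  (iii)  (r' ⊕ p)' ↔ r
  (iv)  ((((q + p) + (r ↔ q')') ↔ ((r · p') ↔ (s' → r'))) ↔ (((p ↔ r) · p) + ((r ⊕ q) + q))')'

iv

(i): at (0,0,0,0) it gives 0, but F = 1 — eliminated.
(ii): at (0,0,0,0) it gives 0, but F = 1 — eliminated.
(iii): at (0,0,1,1) it gives 1, but F = 0 — eliminated.
Only (iv) survives; checking it on all 16 rows confirms it matches F.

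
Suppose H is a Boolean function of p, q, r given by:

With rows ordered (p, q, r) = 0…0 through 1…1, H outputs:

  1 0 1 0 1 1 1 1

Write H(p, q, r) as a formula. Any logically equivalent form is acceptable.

There are just 2 zero rows: (0,0,1), (0,1,1). Their minterms are ¬p·¬q·r, ¬p·q·r; the OR of those covers precisely the 0-outputs, and negating it yields H.

H(p, q, r) = ¬(((¬p ∧ ¬q) ∧ r) ∨ ((¬p ∧ q) ∧ r))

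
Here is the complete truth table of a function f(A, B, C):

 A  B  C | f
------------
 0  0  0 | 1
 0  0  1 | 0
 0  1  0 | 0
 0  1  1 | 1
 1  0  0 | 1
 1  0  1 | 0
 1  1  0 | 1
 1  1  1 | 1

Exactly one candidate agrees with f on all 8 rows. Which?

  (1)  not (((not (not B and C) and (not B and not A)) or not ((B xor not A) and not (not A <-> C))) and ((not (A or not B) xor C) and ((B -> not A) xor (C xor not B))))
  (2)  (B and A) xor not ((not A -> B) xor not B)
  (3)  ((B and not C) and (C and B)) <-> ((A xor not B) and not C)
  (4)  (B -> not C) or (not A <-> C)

1

(2): at (0,0,0) it gives 0, but f = 1 — eliminated.
(3): at (0,0,0) it gives 0, but f = 1 — eliminated.
(4): at (0,0,1) it gives 1, but f = 0 — eliminated.
(1) is the remaining candidate, and it agrees with f on all 8 inputs.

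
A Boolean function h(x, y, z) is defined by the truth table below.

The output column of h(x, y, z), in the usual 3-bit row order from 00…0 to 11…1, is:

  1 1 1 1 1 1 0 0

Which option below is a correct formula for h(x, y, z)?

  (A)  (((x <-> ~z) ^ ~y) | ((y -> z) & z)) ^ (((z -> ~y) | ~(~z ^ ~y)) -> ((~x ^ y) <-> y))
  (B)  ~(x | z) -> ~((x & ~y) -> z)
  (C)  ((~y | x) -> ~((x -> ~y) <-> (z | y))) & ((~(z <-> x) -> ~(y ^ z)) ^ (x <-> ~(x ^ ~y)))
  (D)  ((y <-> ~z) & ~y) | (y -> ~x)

D

(A) disagrees with h on (0,1,0) (formula → 0, table → 1); rule it out.
(B) disagrees with h on (0,0,0) (formula → 0, table → 1); rule it out.
(C) disagrees with h on (0,0,0) (formula → 0, table → 1); rule it out.
Only (D) survives; checking it on all 8 rows confirms it matches h.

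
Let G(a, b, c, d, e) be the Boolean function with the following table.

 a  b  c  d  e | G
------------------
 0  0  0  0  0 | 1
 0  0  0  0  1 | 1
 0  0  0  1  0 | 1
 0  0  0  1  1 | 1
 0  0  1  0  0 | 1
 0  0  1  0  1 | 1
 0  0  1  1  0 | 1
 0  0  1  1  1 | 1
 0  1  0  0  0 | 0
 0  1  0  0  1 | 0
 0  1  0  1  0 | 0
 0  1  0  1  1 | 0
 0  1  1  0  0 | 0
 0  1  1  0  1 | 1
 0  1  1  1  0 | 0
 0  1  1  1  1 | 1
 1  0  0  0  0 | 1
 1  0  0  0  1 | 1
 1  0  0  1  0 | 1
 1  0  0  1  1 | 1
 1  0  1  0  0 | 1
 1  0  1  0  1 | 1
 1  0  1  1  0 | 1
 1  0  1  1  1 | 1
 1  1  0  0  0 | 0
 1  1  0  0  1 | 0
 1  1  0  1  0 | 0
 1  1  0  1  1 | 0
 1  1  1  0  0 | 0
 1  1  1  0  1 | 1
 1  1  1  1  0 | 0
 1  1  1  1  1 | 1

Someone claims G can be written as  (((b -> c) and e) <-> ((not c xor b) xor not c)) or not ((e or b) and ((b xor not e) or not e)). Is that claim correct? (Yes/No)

Evaluate (((b -> c) and e) <-> ((not c xor b) xor not c)) or not ((e or b) and ((b xor not e) or not e)) on each row and compare to G:
  a=0, b=0, c=0, d=0, e=0: formula gives 1, G = 1 ✓
  a=0, b=0, c=0, d=0, e=1: formula gives 1, G = 1 ✓
  a=0, b=0, c=0, d=1, e=0: formula gives 1, G = 1 ✓
  a=0, b=0, c=0, d=1, e=1: formula gives 1, G = 1 ✓
  … (the remaining 28 rows also agree.)
Every row agrees, so the formula is equivalent.

Yes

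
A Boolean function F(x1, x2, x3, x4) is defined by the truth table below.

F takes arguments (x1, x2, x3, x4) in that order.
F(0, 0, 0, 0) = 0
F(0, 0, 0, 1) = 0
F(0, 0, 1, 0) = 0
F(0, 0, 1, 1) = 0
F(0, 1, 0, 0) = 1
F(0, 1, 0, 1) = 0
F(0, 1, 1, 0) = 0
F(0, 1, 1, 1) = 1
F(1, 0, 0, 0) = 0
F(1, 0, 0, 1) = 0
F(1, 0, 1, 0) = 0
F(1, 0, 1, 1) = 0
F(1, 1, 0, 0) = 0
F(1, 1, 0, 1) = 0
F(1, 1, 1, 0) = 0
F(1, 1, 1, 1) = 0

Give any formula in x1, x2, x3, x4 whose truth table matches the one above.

F=1 on 2 inputs: (0,1,0,0), (0,1,1,1). Reading each as a conjunction of literals (¬x1·x2·¬x3·¬x4, ¬x1·x2·x3·x4) and taking the OR gives the canonical DNF.

F(x1, x2, x3, x4) = (((~x1 & x2) & ~x3) & ~x4) | (((~x1 & x2) & x3) & x4)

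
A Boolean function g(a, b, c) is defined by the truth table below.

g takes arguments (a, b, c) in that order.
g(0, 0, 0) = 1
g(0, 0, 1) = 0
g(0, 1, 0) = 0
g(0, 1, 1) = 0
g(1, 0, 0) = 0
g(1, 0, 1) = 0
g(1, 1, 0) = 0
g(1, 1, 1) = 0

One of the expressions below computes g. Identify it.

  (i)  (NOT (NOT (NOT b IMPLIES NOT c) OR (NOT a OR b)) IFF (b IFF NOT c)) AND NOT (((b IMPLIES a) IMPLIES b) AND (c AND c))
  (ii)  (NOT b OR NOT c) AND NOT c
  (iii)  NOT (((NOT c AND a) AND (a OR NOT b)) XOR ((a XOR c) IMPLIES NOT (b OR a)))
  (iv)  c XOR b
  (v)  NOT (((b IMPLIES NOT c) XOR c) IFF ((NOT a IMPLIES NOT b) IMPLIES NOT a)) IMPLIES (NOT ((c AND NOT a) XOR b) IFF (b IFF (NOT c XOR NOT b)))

(ii): at (0,1,0) it gives 1, but g = 0 — eliminated.
(iii): at (0,0,0) it gives 0, but g = 1 — eliminated.
(iv): at (0,0,0) it gives 0, but g = 1 — eliminated.
(v): at (0,0,1) it gives 1, but g = 0 — eliminated.
Only (i) survives; checking it on all 8 rows confirms it matches g.

i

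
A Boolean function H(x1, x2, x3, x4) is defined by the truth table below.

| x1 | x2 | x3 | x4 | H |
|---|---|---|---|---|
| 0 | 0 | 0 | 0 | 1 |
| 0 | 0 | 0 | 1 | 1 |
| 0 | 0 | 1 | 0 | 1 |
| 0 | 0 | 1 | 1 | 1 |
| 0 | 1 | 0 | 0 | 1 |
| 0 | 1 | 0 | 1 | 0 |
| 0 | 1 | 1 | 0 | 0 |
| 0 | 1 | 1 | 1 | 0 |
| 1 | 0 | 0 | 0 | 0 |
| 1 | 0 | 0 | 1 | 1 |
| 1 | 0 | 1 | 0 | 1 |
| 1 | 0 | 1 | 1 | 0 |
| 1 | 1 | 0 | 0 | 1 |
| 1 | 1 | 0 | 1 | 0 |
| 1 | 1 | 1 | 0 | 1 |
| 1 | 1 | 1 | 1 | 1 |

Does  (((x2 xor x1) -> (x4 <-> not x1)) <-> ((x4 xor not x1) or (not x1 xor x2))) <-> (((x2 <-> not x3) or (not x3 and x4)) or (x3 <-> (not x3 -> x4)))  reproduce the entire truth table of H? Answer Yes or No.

No

Test each input against both H and the formula:
  x1=0, x2=0, x3=0, x4=0: formula gives 1, H = 1 ✓
  x1=0, x2=0, x3=0, x4=1: formula gives 1, H = 1 ✓
  x1=0, x2=0, x3=1, x4=0: formula gives 1, H = 1 ✓
  x1=0, x2=0, x3=1, x4=1: formula gives 1, H = 1 ✓
  x1=0, x2=1, x3=0, x4=0: formula gives 0, but H = 1 ✗
A single disagreement suffices: at (0,1,0,0) they differ, so the formula does not compute H.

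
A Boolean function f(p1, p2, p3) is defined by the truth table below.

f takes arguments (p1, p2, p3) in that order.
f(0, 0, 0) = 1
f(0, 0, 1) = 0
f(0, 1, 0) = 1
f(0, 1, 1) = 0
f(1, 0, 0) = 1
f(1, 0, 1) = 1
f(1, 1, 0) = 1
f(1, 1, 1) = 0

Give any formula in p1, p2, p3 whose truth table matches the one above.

f(p1, p2, p3) = NOT ((((NOT p1 AND NOT p2) AND p3) OR ((NOT p1 AND p2) AND p3)) OR ((p1 AND p2) AND p3))

f is 0 on only 3 rows — (0,0,1), (0,1,1), (1,1,1). Writing each as a minterm (¬p1·¬p2·p3, ¬p1·p2·p3, p1·p2·p3) and OR-ing them characterizes exactly where f=0, so f is the negation of that disjunction.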